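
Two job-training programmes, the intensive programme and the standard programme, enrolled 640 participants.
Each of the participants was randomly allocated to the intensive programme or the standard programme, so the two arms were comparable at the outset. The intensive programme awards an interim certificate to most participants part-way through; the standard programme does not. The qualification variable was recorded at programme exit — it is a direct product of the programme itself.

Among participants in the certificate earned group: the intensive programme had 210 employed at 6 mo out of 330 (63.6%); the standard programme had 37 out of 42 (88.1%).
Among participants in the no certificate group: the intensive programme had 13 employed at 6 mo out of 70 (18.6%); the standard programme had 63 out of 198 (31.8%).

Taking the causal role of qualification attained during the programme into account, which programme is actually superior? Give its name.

the intensive programme

Within every qualification attained during the programme level the standard programme has the higher rate, yet pooled the intensive programme does — Simpson's reversal.
Stratifying would compare programmes among participants the programmes themselves sorted into qualification attained during the programme groups — a form of selection on an intermediate. The unconditioned pooled rates give the total causal effect.
Pooled: the intensive programme 55.8% vs the standard programme 41.7%; the intensive programme is higher overall.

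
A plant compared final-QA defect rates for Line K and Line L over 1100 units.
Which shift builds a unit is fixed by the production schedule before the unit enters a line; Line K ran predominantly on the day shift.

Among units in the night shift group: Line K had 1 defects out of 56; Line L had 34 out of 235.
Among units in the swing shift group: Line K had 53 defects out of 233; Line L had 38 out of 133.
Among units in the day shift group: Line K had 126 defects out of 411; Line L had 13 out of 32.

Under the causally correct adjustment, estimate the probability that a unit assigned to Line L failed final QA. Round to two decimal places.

0.30

Shift differs across lines for reasons unrelated to any effect of the line itself, and it separately predicts the outcome — a classic confounder. We must compare within shift levels.
Standardising Line L to the population shift mix: 0.265·34/235 + 0.333·38/133 + 0.403·13/32 = 0.297.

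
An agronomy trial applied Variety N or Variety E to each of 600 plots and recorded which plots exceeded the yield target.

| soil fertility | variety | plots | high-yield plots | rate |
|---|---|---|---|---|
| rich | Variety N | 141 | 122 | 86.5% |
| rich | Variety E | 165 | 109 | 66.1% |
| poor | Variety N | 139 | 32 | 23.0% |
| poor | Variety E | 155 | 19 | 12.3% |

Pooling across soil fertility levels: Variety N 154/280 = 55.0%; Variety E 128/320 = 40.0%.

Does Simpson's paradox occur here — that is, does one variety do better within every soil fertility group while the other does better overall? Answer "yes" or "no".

no

Within each soil fertility level (rich 86.5% vs 66.1%; poor 23.0% vs 12.3%), Variety N has the higher rate every time. Pooled: 55.0% vs 40.0% — Variety N has the higher rate overall. They agree.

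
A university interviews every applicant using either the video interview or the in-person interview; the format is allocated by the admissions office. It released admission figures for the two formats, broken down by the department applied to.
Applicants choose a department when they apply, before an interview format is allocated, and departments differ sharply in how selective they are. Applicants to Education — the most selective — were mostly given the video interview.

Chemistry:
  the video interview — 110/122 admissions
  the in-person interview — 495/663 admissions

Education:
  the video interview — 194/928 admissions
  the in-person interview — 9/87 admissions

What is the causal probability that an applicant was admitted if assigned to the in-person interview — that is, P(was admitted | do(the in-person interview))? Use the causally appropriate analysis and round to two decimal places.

0.38

Department is set before the interview format has any effect — it is not caused by the interview format — and it independently drives the outcome. That makes it a confounder, so the causal comparison is within department levels.
Standardising the in-person interview to the population department mix: 0.436·495/663 + 0.564·9/87 = 0.384.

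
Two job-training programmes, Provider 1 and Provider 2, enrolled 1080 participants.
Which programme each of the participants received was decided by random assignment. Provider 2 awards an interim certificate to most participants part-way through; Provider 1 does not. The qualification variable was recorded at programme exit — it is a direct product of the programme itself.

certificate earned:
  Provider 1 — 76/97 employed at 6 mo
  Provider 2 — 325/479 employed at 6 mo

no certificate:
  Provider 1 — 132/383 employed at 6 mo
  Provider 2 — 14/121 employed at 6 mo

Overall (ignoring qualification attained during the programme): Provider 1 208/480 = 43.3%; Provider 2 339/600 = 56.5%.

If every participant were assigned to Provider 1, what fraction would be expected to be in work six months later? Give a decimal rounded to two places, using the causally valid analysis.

Qualification attained during the programme is recorded after the programme and is itself shifted by it — it sits on the causal path from programme to outcome. Conditioning on a mediator would strip out part of the effect we want; the pooled comparison gives the total causal effect.
So P(outcome | do(Provider 1)) is just the pooled rate for Provider 1: 208/480 = 0.433.

0.43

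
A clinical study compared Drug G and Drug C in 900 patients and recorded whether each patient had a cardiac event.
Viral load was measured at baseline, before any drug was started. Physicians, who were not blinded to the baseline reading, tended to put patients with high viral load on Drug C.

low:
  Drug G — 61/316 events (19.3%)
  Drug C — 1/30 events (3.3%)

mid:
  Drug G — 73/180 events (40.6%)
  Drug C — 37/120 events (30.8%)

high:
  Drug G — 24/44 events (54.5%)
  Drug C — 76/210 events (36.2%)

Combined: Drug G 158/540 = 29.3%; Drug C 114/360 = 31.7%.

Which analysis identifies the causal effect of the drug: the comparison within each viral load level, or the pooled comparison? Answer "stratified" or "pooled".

The viral load-specific comparison favours Drug C throughout, but the pooled figures favour Drug G. The question is whether to condition on viral load.
Viral load satisfies the back-door criterion: it is not a descendant of the drug, and it blocks the spurious path from drug to outcome. Adjusting for it (i.e., using the within-viral load rates) gives the causal effect.
Within each level — low: 19.3% vs 3.3%; mid: 40.6% vs 30.8%; high: 54.5% vs 36.2% — Drug C is lower every time.

stratified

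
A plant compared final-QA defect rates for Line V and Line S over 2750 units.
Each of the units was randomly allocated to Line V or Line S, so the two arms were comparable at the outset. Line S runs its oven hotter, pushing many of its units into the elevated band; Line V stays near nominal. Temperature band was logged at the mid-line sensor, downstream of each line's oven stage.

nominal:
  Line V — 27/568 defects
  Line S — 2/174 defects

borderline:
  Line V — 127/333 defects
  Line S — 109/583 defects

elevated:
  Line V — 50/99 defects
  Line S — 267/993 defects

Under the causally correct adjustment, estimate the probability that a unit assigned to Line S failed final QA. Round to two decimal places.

0.22

The stratified and pooled comparisons disagree (Line S wins within each in-process temperature band; Line V wins overall), so the answer turns on the causal role of in-process temperature band.
Stratifying would compare lines among units the lines themselves sorted into in-process temperature band groups — a form of selection on an intermediate. The unconditioned pooled rates give the total causal effect.
So P(outcome | do(Line S)) is just the pooled rate for Line S: 378/1750 = 0.216.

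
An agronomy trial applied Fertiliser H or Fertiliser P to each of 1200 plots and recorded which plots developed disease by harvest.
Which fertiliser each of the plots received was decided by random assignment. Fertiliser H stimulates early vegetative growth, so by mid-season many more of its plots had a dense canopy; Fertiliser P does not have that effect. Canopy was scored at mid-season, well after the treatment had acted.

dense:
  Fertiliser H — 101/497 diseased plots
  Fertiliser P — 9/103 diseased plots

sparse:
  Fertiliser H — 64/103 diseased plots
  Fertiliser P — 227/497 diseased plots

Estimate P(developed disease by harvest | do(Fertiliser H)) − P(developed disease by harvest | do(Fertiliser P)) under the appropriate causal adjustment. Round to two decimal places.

-0.12

Because the fertiliser influences mid-season canopy, mid-season canopy is a post-treatment mediator, not a confounder. Stratifying on it would bias the estimate; the causal effect is the crude pooled difference.
The causal difference is the pooled difference: 0.275 − 0.393 = -0.118.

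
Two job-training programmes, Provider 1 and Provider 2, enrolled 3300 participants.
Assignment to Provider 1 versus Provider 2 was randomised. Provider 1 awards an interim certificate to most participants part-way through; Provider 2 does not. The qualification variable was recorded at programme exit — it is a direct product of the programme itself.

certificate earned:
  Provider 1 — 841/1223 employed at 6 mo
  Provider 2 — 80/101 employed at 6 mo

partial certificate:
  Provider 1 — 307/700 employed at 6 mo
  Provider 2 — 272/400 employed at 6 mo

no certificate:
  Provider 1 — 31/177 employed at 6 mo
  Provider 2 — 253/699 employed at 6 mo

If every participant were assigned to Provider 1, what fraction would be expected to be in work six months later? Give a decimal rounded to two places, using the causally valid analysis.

0.56

The qualification attained during the programme-specific comparison favours Provider 2 throughout, but the pooled figures favour Provider 1. The question is whether to condition on qualification attained during the programme.
Stratifying would compare programmes among participants the programmes themselves sorted into qualification attained during the programme groups — a form of selection on an intermediate. The unconditioned pooled rates give the total causal effect.
So P(outcome | do(Provider 1)) is just the pooled rate for Provider 1: 1179/2100 = 0.561.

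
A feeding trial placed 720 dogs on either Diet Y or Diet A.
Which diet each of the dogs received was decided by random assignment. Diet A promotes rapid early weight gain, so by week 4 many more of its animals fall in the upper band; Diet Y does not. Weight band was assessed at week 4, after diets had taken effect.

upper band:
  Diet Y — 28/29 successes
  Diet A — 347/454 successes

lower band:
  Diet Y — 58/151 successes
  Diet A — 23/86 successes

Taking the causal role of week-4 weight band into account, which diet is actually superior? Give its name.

Week-4 weight band is downstream of the diet. One should not condition on a consequence of treatment, so the overall rates are the right comparison.
Pooled: Diet Y 47.8% vs Diet A 68.5%; Diet A is higher overall.

Diet A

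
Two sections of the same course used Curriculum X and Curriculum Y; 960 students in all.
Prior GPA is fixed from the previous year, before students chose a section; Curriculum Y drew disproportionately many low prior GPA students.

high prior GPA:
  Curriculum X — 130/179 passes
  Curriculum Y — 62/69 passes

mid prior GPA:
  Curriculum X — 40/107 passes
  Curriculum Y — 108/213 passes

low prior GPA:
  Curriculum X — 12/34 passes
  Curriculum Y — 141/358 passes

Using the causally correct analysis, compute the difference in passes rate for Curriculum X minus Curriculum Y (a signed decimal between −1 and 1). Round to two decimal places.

Nothing the teaching method does changes prior GPA band; the imbalance is an allocation artefact. With prior GPA band also predicting the outcome, the pooled figure is confounded, and the within-stratum comparison is the causal one.
Adjusting over the population distribution of prior GPA band: 0.258·(0.726−0.899) + 0.333·(0.374−0.507) + 0.408·(0.353−0.394) = -0.106.

-0.11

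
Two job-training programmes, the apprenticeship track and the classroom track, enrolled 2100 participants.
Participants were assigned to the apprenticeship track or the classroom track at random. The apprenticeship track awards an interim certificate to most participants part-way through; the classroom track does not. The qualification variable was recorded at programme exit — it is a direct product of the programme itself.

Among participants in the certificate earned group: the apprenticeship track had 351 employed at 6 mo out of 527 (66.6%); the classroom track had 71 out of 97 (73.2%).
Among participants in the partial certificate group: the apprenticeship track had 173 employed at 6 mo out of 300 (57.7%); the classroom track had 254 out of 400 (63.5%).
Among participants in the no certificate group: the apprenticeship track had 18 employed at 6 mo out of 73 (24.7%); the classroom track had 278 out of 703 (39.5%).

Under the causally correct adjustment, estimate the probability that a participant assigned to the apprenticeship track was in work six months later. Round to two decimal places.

0.60

Qualification attained during the programme is downstream of the programme. One should not condition on a consequence of treatment, so the overall rates are the right comparison.
So P(outcome | do(the apprenticeship track)) is just the pooled rate for the apprenticeship track: 542/900 = 0.602.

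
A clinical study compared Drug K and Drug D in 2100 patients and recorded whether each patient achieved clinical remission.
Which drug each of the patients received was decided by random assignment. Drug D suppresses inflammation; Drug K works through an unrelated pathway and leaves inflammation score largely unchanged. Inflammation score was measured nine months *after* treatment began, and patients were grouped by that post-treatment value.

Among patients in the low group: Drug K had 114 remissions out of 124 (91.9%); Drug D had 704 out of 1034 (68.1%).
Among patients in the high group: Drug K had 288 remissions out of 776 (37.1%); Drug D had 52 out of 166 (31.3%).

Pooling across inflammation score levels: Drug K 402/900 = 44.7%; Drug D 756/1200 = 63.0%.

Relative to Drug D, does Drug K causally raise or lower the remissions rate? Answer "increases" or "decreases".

The inflammation score-specific comparison favours Drug K throughout, but the pooled figures favour Drug D. The question is whether to condition on inflammation score.
Because the drug influences inflammation score, inflammation score is a post-treatment mediator, not a confounder. Stratifying on it would bias the estimate; the causal effect is the crude pooled difference.
Pooled: Drug K 44.7% vs Drug D 63.0%; Drug D is higher overall.

decreases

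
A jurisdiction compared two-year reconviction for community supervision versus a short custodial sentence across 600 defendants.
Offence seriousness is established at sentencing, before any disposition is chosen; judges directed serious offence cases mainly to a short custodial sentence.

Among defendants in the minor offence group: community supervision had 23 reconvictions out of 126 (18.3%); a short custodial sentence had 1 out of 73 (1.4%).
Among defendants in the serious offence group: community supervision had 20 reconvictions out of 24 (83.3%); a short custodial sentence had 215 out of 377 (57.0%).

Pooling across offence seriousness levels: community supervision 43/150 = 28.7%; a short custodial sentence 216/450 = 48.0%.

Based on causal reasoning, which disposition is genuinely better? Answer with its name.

a short custodial sentence

Within every offence seriousness level a short custodial sentence has the lower rate, yet pooled community supervision does — Simpson's reversal.
Here offence seriousness is a common cause — it drives both which disposition a case falls under and the outcome. The crude comparison mixes populations; the stratum-specific rates are the causally relevant ones.
Within each level — minor offence: 18.3% vs 1.4%; serious offence: 83.3% vs 57.0% — a short custodial sentence is lower every time.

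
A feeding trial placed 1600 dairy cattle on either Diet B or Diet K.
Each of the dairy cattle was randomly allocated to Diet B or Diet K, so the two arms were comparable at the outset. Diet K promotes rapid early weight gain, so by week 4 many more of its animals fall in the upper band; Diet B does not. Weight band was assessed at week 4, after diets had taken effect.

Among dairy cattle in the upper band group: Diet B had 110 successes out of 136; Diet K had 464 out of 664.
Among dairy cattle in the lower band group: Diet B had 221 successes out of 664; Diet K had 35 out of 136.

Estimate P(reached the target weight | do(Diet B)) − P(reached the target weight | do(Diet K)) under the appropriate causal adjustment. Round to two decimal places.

Because the diet influences week-4 weight band, week-4 weight band is a post-treatment mediator, not a confounder. Stratifying on it would bias the estimate; the causal effect is the crude pooled difference.
The causal difference is the pooled difference: 0.414 − 0.624 = -0.210.

-0.21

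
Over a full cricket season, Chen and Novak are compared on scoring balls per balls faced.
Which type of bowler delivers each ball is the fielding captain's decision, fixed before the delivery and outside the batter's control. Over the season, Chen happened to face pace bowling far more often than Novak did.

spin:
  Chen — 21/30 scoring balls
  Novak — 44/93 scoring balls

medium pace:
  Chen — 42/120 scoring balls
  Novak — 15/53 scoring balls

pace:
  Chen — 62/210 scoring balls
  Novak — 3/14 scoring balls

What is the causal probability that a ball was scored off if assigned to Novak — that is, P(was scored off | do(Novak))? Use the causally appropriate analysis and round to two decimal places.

0.30

Nothing the player does changes bowling type; the imbalance is an allocation artefact. With bowling type also predicting the outcome, the pooled figure is confounded, and the within-stratum comparison is the causal one.
Standardising Novak to the population bowling type mix: 0.237·44/93 + 0.333·15/53 + 0.431·3/14 = 0.298.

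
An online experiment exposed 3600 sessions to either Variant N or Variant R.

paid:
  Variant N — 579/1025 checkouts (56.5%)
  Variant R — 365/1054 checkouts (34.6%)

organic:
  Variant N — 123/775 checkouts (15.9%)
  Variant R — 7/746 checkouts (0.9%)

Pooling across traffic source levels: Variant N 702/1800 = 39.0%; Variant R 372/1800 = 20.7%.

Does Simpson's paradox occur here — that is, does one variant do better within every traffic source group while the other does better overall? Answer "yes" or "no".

no

Within each traffic source level (paid 56.5% vs 34.6%; organic 15.9% vs 0.9%), Variant N has the higher rate every time. Pooled: 39.0% vs 20.7% — Variant N has the higher rate overall. They agree.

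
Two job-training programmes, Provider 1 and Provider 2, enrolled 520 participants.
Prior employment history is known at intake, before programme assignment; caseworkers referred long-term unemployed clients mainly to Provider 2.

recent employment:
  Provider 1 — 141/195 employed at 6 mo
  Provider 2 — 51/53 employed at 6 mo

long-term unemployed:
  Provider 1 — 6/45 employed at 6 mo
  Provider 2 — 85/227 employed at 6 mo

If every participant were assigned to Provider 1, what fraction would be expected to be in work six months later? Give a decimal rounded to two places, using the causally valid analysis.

The prior employment history-specific comparison favours Provider 2 throughout, but the pooled figures favour Provider 1. The question is whether to condition on prior employment history.
Here prior employment history is a common cause — it drives both which programme a case falls under and the outcome. The crude comparison mixes populations; the stratum-specific rates are the causally relevant ones.
Standardising Provider 1 to the population prior employment history mix: 0.477·141/195 + 0.523·6/45 = 0.415.

0.41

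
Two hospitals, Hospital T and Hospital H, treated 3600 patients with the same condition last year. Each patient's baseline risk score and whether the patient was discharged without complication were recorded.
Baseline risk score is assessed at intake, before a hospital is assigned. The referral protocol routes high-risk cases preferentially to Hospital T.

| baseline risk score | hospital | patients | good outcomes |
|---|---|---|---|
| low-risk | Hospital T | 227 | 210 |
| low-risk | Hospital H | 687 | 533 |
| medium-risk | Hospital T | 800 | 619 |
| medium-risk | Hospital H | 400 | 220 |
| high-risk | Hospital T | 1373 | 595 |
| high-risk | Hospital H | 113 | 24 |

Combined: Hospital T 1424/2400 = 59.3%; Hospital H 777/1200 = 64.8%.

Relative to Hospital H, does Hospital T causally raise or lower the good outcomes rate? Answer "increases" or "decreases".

Nothing the hospital does changes baseline risk score; the imbalance is an allocation artefact. With baseline risk score also predicting the outcome, the pooled figure is confounded, and the within-stratum comparison is the causal one.
Within each level — low-risk: 92.5% vs 77.6%; medium-risk: 77.4% vs 55.0%; high-risk: 43.3% vs 21.2% — Hospital T is higher every time.

increases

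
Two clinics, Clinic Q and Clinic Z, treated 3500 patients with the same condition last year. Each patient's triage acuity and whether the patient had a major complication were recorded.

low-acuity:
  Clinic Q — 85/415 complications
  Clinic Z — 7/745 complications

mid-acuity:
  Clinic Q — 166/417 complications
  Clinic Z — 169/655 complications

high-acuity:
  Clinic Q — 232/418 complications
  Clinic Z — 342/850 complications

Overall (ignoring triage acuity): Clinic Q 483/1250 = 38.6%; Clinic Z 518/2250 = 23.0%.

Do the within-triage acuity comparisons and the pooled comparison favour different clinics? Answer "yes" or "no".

no

Within each triage acuity level (low-acuity 20.5% vs 0.9%; mid-acuity 39.8% vs 25.8%; high-acuity 55.5% vs 40.2%), Clinic Z has the lower rate every time. Pooled: 38.6% vs 23.0% — Clinic Z has the lower rate overall. They agree.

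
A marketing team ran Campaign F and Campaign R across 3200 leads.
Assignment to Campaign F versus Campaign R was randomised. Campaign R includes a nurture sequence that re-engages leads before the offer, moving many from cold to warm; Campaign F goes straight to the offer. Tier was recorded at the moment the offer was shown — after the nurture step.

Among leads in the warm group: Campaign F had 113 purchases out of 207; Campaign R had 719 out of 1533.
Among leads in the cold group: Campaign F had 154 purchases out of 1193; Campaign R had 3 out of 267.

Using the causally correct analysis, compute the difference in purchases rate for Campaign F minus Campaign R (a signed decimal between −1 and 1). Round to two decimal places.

Within every engagement tier level Campaign F has the higher rate, yet pooled Campaign R does — Simpson's reversal.
Engagement tier here is a post-treatment variable shaped by the campaign; conditioning on it would introduce bias rather than remove it. The overall comparison is the causal one.
The causal difference is the pooled difference: 0.191 − 0.401 = -0.210.

-0.21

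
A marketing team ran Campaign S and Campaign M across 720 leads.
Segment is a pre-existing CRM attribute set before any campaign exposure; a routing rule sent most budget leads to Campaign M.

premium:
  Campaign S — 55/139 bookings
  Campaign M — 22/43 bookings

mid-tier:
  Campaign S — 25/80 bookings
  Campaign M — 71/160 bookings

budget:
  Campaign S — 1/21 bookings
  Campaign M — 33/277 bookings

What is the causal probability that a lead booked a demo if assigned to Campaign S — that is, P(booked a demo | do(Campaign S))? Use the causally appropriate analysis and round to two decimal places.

0.22

The customer segment-specific comparison favours Campaign M throughout, but the pooled figures favour Campaign S. The question is whether to condition on customer segment.
Customer segment satisfies the back-door criterion: it is not a descendant of the campaign, and it blocks the spurious path from campaign to outcome. Adjusting for it (i.e., using the within-customer segment rates) gives the causal effect.
Standardising Campaign S to the population customer segment mix: 0.253·55/139 + 0.333·25/80 + 0.414·1/21 = 0.224.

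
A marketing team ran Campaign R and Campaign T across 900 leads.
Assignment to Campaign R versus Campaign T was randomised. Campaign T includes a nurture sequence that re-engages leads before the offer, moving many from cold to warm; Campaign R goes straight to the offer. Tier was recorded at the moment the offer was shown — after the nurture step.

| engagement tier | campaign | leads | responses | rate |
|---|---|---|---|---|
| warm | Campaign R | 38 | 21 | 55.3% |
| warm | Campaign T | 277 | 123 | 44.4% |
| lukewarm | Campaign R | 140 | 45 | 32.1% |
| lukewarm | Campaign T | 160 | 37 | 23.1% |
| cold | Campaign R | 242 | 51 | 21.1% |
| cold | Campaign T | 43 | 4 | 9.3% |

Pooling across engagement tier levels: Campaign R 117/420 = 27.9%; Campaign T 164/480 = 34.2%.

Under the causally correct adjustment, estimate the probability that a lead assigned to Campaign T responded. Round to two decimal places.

Engagement tier here is a post-treatment variable shaped by the campaign; conditioning on it would introduce bias rather than remove it. The overall comparison is the causal one.
So P(outcome | do(Campaign T)) is just the pooled rate for Campaign T: 164/480 = 0.342.

0.34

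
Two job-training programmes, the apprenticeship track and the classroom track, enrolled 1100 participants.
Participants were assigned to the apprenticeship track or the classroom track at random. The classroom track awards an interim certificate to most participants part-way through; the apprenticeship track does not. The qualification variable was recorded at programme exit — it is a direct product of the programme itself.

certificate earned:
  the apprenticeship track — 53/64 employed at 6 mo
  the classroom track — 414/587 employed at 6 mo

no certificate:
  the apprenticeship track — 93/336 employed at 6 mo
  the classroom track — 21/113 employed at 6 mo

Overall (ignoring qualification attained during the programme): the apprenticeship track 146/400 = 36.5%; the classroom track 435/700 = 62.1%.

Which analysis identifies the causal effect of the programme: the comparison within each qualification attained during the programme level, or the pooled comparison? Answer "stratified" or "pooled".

pooled

Within every qualification attained during the programme level the apprenticeship track has the higher rate, yet pooled the classroom track does — Simpson's reversal.
Because the programme influences qualification attained during the programme, qualification attained during the programme is a post-treatment mediator, not a confounder. Stratifying on it would bias the estimate; the causal effect is the crude pooled difference.
Pooled: the apprenticeship track 36.5% vs the classroom track 62.1%; the classroom track is higher overall.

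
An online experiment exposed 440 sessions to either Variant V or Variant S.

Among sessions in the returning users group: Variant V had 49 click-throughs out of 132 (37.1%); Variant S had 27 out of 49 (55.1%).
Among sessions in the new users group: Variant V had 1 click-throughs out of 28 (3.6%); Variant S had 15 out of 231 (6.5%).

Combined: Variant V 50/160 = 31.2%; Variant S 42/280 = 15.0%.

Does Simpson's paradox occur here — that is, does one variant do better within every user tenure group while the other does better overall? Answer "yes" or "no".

yes

Within each user tenure level (returning users 37.1% vs 55.1%; new users 3.6% vs 6.5%), Variant S has the higher rate every time. Pooled: 31.2% vs 15.0% — Variant V has the higher rate overall. The two comparisons disagree.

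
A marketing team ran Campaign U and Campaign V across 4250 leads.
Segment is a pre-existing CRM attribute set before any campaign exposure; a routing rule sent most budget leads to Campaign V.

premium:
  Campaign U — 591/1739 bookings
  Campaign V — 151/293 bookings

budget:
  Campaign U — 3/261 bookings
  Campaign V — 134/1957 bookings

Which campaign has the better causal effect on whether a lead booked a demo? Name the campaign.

Within every customer segment level Campaign V has the higher rate, yet pooled Campaign U does — Simpson's reversal.
Here customer segment is a common cause — it drives both which campaign a case falls under and the outcome. The crude comparison mixes populations; the stratum-specific rates are the causally relevant ones.
Within each level — premium: 34.0% vs 51.5%; budget: 1.1% vs 6.8% — Campaign V is higher every time.

Campaign V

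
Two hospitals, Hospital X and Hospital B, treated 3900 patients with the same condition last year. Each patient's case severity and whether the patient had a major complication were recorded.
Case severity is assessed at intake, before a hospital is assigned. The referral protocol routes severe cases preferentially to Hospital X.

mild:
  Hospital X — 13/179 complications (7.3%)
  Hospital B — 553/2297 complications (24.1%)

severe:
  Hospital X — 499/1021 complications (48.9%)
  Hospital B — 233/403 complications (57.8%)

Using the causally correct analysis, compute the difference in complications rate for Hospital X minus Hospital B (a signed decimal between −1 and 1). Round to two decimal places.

-0.14

The case severity-specific comparison favours Hospital X throughout, but the pooled figures favour Hospital B. The question is whether to condition on case severity.
Case severity is set before the hospital has any effect — it is not caused by the hospital — and it independently drives the outcome. That makes it a confounder, so the causal comparison is within case severity levels.
Adjusting over the population distribution of case severity: 0.635·(0.073−0.241) + 0.365·(0.489−0.578) = -0.139.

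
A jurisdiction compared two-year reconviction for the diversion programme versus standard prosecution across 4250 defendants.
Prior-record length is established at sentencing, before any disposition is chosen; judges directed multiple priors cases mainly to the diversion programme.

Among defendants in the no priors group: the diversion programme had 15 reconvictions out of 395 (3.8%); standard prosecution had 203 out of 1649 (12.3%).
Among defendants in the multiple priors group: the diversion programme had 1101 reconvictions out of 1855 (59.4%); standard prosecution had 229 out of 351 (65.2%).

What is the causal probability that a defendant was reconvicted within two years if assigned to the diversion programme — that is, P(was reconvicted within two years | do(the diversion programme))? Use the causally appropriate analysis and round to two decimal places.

0.33

The stratified and pooled comparisons disagree (the diversion programme wins within each prior-record length; standard prosecution wins overall), so the answer turns on the causal role of prior-record length.
Prior-record length differs across dispositions for reasons unrelated to any effect of the disposition itself, and it separately predicts the outcome — a classic confounder. We must compare within prior-record length levels.
Standardising the diversion programme to the population prior-record length mix: 0.481·15/395 + 0.519·1101/1855 = 0.326.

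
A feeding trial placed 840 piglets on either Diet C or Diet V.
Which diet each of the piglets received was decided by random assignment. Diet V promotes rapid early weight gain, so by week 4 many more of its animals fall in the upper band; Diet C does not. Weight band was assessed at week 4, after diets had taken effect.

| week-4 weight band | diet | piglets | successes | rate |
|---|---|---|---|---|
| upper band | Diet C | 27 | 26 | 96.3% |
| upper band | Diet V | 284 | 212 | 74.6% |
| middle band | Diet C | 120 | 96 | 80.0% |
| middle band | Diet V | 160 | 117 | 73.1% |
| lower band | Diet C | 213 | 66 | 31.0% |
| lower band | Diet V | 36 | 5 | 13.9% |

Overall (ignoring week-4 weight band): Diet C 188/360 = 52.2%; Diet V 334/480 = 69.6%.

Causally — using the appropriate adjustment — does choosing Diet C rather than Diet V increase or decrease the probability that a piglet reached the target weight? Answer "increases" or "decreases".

decreases

The week-4 weight band-specific comparison favours Diet C throughout, but the pooled figures favour Diet V. The question is whether to condition on week-4 weight band.
Week-4 weight band is recorded after the diet and is itself shifted by it — it sits on the causal path from diet to outcome. Conditioning on a mediator would strip out part of the effect we want; the pooled comparison gives the total causal effect.
Pooled: Diet C 52.2% vs Diet V 69.6%; Diet V is higher overall.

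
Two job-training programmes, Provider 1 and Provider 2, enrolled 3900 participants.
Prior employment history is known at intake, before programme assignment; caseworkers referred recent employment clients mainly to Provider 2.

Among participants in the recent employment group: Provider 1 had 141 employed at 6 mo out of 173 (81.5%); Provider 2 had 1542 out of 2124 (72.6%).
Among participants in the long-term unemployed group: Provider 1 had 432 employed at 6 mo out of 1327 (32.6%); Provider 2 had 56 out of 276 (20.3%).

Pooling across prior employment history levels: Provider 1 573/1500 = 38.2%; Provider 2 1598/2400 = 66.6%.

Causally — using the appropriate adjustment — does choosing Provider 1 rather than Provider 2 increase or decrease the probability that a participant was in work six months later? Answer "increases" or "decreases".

The stratified and pooled comparisons disagree (Provider 1 wins within each prior employment history; Provider 2 wins overall), so the answer turns on the causal role of prior employment history.
Prior employment history differs across programmes for reasons unrelated to any effect of the programme itself, and it separately predicts the outcome — a classic confounder. We must compare within prior employment history levels.
Within each level — recent employment: 81.5% vs 72.6%; long-term unemployed: 32.6% vs 20.3% — Provider 1 is higher every time.

increases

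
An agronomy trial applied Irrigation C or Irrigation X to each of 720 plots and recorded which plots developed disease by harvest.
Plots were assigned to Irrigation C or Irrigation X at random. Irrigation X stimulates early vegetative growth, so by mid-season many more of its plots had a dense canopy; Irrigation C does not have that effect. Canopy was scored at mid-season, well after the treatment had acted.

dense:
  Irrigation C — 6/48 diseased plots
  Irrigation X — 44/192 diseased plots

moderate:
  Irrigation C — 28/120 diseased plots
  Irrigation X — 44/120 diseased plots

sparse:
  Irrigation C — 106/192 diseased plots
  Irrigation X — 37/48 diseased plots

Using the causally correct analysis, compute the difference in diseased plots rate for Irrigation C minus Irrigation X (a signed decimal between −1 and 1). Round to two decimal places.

Within every mid-season canopy level Irrigation C has the lower rate, yet pooled Irrigation X does — Simpson's reversal.
Mid-season canopy is downstream of the irrigation. One should not condition on a consequence of treatment, so the overall rates are the right comparison.
The causal difference is the pooled difference: 0.389 − 0.347 = +0.042.

+0.04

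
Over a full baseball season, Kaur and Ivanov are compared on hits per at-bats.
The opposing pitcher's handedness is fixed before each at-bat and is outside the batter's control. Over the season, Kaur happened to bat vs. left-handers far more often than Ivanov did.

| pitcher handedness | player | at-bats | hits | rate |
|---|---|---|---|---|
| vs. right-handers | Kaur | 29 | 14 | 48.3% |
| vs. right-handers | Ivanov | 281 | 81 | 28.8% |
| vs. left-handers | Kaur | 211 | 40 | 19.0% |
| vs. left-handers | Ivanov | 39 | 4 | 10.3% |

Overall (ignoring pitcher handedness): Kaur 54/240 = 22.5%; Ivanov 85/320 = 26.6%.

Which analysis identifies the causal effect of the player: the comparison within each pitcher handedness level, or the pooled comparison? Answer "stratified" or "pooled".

stratified

The pitcher handedness-specific comparison favours Kaur throughout, but the pooled figures favour Ivanov. The question is whether to condition on pitcher handedness.
The imbalance in pitcher handedness arose from how at-bats were allocated, not from anything the player did; and pitcher handedness independently affects the outcome. The pooled gap is confounded — condition on pitcher handedness.
Within each level — vs. right-handers: 48.3% vs 28.8%; vs. left-handers: 19.0% vs 10.3% — Kaur is higher every time.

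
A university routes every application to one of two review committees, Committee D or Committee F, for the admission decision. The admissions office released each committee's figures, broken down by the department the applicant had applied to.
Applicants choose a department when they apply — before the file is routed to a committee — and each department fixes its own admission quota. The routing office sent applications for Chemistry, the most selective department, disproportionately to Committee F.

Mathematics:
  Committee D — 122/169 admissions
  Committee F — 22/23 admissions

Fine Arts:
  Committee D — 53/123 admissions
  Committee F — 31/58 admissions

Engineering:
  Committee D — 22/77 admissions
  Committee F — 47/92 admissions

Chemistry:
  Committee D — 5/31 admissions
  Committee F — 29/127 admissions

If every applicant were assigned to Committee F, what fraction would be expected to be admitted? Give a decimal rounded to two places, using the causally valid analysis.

Department differs across review committees for reasons unrelated to any effect of the review committee itself, and it separately predicts the outcome — a classic confounder. We must compare within department levels.
Standardising Committee F to the population department mix: 0.274·22/23 + 0.259·31/58 + 0.241·47/92 + 0.226·29/127 = 0.575.

0.58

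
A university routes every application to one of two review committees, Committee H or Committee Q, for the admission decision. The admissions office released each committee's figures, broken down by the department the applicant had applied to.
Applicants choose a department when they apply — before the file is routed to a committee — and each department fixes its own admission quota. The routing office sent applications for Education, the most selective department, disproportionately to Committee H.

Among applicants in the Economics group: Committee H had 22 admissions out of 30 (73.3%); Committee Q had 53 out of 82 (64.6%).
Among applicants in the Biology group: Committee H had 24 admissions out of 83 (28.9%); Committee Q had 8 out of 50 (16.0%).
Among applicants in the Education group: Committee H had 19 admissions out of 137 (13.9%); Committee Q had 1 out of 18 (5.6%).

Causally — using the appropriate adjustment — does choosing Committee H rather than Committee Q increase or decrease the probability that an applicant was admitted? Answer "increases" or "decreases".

increases

Committee H is higher inside every department stratum but Committee Q is higher in aggregate. Whether to stratify depends on how department relates to the review committee.
Since department is a pre-existing factor (not a product of the review committee) and it affects the outcome on its own, it is a confounder. The stratified rates, not the pooled rate, identify the causal effect.
Within each level — Economics: 73.3% vs 64.6%; Biology: 28.9% vs 16.0%; Education: 13.9% vs 5.6% — Committee H is higher every time.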